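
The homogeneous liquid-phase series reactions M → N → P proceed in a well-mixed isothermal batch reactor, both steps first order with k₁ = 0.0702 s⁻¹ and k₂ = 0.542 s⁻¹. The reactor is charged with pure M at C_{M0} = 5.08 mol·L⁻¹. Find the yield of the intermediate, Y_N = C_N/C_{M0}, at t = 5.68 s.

For first-order series with pure M initially, C_N(t) = k₁C_{M0}/(k₂−k₁)·(e^(−k₁t) − e^(−k₂t)).
e^(−k₁t) = e^(−0.0702×5.68) = e^(−0.3987) = 0.6712; e^(−k₂t) = e^(−3.079) = 0.04603.
C_N = 0.0702×5.08/(0.542−0.0702) × (0.6712−0.04603) = 0.7559×0.6251 = 0.4725 mol·L⁻¹.
Y_N = C_N/C_{M0} = 0.4725/5.08 = 0.0930.

0.0930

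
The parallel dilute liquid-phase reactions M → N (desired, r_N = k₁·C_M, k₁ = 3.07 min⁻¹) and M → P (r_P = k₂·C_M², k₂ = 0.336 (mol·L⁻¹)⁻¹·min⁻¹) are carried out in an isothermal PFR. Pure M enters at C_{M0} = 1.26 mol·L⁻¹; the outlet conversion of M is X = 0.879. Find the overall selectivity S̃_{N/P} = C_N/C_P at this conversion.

13.1

C_M = C_{M0}(1−X) = 0.1525 mol·L⁻¹.
Along a PFR/batch, dC_N/dC_M = −r_N/(r_N+r_P) = −k₁/(k₁+k₂·C_M).
Integrating from C_{M0} to C_M: C_N = (3.07/0.336)·ln[(3.07+0.336·1.26)/(3.07+0.336·0.152)] = 9.137·ln(3.493/3.121) = 1.029 mol·L⁻¹.
C_P = (C_{M0}−C_M)−C_N = 0.07838 mol·L⁻¹; S̃_{N/P} = 1.029/0.07838 = 13.1.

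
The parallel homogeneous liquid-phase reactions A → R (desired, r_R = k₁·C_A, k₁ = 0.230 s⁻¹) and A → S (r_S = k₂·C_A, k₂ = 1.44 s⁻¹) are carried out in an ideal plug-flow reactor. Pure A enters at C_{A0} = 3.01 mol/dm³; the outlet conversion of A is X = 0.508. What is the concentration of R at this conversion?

C_A = C_{A0}(1−X) = 1.481 mol/dm³.
Both paths are first order in A, so the instantaneous fraction to R is constant: dC_R/d(−C_A) = k₁/(k₁+k₂) = 0.1377.
C_R = 0.1377·(C_{A0}−C_A) = 0.1377×1.529 = 0.211 mol/dm³.

0.211 mol/dm³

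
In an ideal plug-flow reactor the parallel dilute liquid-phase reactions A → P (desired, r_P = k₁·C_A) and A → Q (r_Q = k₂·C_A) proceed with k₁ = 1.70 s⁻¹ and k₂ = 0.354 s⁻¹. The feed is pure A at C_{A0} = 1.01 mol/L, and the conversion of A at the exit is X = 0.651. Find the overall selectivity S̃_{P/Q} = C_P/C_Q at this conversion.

C_A = C_{A0}(1−X) = 0.3525 mol/L.
Both paths are first order in A, so the instantaneous fraction to P is constant: dC_P/d(−C_A) = k₁/(k₁+k₂) = 0.8277.
C_P = 0.8277·(C_{A0}−C_A) = 0.8277×0.6575 = 0.544 mol/L.
C_Q = (C_{A0}−C_A)−C_P = 0.1133 mol/L; S̃_{P/Q} = 0.5442/0.1133 = 4.80.

4.80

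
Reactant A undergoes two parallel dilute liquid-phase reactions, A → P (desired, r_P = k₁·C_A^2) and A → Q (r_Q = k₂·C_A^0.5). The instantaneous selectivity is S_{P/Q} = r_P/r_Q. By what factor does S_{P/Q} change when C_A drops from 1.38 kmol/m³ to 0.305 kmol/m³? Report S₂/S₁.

0.104

S_{P/Q} = (k₁/k₂)·C_A^1.5, so S₂/S₁ = (C_{A,2}/C_{A,1})^1.5.
= (0.305/1.38)^1.5 = (0.2210)^1.5 = 0.104.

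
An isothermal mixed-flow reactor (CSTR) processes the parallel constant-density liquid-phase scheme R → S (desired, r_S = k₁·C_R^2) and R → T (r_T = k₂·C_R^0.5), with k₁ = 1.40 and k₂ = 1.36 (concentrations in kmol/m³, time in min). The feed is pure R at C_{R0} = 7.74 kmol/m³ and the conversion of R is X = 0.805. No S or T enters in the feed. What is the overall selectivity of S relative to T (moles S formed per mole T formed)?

1.91

Exit C_R = C_{R0}(1−X) = 7.74×0.195 = 1.509 kmol/m³.
Rates in a CSTR are evaluated at the outlet concentration: r_S = 1.40×1.509^2 = 3.189, r_T = 1.36×1.509^0.5 = 1.671.
Overall selectivity = C_S/C_T = r_Sτ/(r_Tτ) = r_S/r_T = 1.91.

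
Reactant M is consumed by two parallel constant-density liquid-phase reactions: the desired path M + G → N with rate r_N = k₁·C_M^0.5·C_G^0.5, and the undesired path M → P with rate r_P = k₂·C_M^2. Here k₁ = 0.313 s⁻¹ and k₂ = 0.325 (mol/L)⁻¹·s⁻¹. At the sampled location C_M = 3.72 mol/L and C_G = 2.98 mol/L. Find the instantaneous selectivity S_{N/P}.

S_{N/P} = r_N/r_P = (k₁·C_M^0.5·C_G^0.5)/(k₂·C_M^2) = (k₁/k₂)·C_M^-1.5·C_G^0.5.
= (0.313×3.720^0.5×2.980^0.5) / (0.325×3.720^2) = 1.042/4.497 = 0.232.
The undesired path is higher order in M, so low C_M (CSTR or dilute feed) favours N.

0.232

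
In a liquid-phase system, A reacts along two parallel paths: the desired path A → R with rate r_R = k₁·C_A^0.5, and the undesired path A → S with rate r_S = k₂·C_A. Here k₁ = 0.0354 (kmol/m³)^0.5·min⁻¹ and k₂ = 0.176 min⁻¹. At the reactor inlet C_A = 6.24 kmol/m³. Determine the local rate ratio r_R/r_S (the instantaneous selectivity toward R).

S_{R/S} = r_R/r_S = (k₁·C_A^0.5)/(k₂·C_A) = (k₁/k₂)·C_A^-0.5.
= (0.0354×6.240^0.5) / (0.176×6.240) = 0.08843/1.098 = 0.0805.
The undesired path is higher order in A, so low C_A (CSTR or dilute feed) favours R.

0.0805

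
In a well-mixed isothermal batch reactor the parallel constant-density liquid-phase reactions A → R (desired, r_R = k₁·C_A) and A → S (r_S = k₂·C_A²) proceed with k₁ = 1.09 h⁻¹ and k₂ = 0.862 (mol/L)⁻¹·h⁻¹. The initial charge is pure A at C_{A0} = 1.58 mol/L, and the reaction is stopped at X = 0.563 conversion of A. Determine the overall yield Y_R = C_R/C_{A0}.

0.300

C_A = C_{A0}(1−X) = 0.6905 mol/L.
Along a PFR/batch, dC_R/dC_A = −r_R/(r_R+r_S) = −k₁/(k₁+k₂·C_A).
Integrating from C_{A0} to C_A: C_R = (1.09/0.862)·ln[(1.09+0.862·1.58)/(1.09+0.862·0.690)] = 1.265·ln(2.452/1.685) = 0.4742 mol/L.
Y_R = C_R/C_{A0} = 0.4742/1.58 = 0.300.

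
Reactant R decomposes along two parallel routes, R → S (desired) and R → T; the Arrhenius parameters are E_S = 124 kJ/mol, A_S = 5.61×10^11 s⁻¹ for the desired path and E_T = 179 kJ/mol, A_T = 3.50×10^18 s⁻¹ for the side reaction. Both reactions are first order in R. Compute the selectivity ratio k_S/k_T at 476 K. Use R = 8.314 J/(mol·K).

Since both paths have the same order in R, the concentration cancels and S_{S/T} = k_S/k_T = (A_S/A_T)·exp[(E_T−E_S)/(RT)].
(E_T−E_S)/(RT) = (179−124)×10³/(8.314×476) = 55000/3957 = 13.90.
k_S/k_T = (5.61×10^11/3.50×10^18)·exp(13.90) = 1.603×10^-7 × 1.086×10^6 = 0.174.

0.174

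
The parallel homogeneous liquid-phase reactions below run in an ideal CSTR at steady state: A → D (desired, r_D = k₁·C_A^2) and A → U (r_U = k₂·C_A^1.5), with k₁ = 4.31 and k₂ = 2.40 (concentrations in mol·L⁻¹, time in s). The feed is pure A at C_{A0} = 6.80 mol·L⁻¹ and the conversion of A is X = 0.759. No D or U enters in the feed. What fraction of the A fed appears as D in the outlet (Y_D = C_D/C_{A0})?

0.529

Exit C_A = C_{A0}(1−X) = 6.80×0.241 = 1.639 mol·L⁻¹.
In a CSTR the entire volume is at exit conditions, so r_D = 4.31×1.639^2 = 11.58 and r_U = 2.40×1.639^1.5 = 5.035.
Fraction of consumed A going to D: r_D/(r_D+r_U) = 0.6969.
C_D = 0.6969·C_{A0}·X = 0.6969×6.80×0.759 = 3.60 mol·L⁻¹; Y_D = C_D/C_{A0} = 0.529.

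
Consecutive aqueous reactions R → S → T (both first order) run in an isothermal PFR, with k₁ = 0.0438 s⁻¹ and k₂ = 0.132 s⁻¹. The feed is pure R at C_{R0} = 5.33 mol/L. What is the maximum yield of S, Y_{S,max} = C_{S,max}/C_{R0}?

0.192

At the optimum, C_{S,max}/C_{R0} = (k₁/k₂)^[k₂/(k₂−k₁)].
= (0.0438/0.132)^(0.132/(0.132−0.0438)) = (0.3318)^(1.497) = 0.1919.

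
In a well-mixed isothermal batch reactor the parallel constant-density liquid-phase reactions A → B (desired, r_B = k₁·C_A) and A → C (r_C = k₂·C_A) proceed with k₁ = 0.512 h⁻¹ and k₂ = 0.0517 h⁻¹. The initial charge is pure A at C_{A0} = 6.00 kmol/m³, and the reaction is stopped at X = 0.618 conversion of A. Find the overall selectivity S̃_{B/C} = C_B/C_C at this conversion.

9.90

C_A = C_{A0}(1−X) = 2.292 kmol/m³.
Both paths are first order in A, so the instantaneous fraction to B is constant: dC_B/d(−C_A) = k₁/(k₁+k₂) = 0.9083.
C_B = 0.9083·(C_{A0}−C_A) = 0.9083×3.708 = 3.37 kmol/m³.
C_C = (C_{A0}−C_A)−C_B = 0.3401 kmol/m³; S̃_{B/C} = 3.368/0.3401 = 9.90.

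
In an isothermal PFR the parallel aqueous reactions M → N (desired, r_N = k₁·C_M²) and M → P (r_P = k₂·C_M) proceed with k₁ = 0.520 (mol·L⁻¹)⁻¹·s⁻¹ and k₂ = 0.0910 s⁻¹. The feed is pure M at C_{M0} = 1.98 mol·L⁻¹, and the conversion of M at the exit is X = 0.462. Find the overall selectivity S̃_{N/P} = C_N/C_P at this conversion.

C_M = C_{M0}(1−X) = 1.065 mol·L⁻¹.
Along a PFR/batch, dC_P/dC_M = −r_P/(r_N+r_P) = −k₂/(k₂+k₁·C_M).
Integrating from C_{M0} to C_M: C_P = (0.0910/0.520)·ln[(0.0910+0.520·1.98)/(0.0910+0.520·1.07)] = 0.1750·ln(1.121/0.6449) = 0.09669 mol·L⁻¹.
Then C_N = (C_{M0}−C_M) − C_P = 0.9148 − 0.09669 = 0.8181 mol·L⁻¹.
S̃_{N/P} = C_N/C_P = 0.8181/0.09669 = 8.46.

8.46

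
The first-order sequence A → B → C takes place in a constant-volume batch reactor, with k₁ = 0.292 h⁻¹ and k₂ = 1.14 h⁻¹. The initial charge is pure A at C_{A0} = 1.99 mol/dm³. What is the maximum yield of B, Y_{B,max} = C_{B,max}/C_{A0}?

0.160

For a first-order series the maximum intermediate yield is C_{B,max}/C_{A0} = (k₁/k₂)^[k₂/(k₂−k₁)].
= (0.292/1.14)^(1.14/(1.14−0.292)) = (0.2561)^(1.344) = 0.1602.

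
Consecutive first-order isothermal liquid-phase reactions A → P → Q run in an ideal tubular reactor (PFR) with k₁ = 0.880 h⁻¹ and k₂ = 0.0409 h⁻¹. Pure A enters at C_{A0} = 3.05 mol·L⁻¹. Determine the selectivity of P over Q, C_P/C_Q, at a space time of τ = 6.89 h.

3.78

For first-order series with pure A initially, C_P(τ) = k₁C_{A0}/(k₂−k₁)·(e^(−k₁τ) − e^(−k₂τ)).
e^(−k₁τ) = e^(−0.880×6.89) = e^(−6.063) = 0.002327; e^(−k₂τ) = e^(−0.2818) = 0.7544.
C_P = 0.880×3.05/(0.0409−0.880) × (0.002327−0.7544) = (-3.199)×(-0.7521) = 2.406 mol·L⁻¹.
C_A = C_{A0}e^(−k₁τ) = 0.007097 mol·L⁻¹, so C_Q = C_{A0}−C_A−C_P = 0.6372 mol·L⁻¹; C_P/C_Q = 3.78.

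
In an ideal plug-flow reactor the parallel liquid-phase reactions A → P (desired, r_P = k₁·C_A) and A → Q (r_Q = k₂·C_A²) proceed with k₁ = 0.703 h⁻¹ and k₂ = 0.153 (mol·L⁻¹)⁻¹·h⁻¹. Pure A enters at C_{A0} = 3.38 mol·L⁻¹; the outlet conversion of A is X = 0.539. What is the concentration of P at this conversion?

C_A = C_{A0}(1−X) = 1.558 mol·L⁻¹.
Along a PFR/batch, dC_P/dC_A = −r_P/(r_P+r_Q) = −k₁/(k₁+k₂·C_A).
Integrating from C_{A0} to C_A: C_P = (0.703/0.153)·ln[(0.703+0.153·3.38)/(0.703+0.153·1.56)] = 4.595·ln(1.220/0.9414) = 1.192 mol·L⁻¹.

1.19 mol·L⁻¹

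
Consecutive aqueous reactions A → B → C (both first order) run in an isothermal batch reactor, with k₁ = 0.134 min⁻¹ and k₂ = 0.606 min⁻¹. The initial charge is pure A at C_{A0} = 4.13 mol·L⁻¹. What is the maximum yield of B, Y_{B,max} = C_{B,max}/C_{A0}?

0.144

For a first-order series the maximum intermediate yield is C_{B,max}/C_{A0} = (k₁/k₂)^[k₂/(k₂−k₁)].
= (0.134/0.606)^(0.606/(0.606−0.134)) = (0.2211)^(1.284) = 0.1441.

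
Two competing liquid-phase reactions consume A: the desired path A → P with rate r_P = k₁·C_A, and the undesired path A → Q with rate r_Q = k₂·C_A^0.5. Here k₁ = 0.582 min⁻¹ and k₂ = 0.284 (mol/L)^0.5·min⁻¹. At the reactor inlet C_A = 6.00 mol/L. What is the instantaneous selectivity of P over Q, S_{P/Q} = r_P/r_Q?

S_{P/Q} = r_P/r_Q = (k₁·C_A)/(k₂·C_A^0.5) = (k₁/k₂)·C_A^0.5.
= (0.582×6.000) / (0.284×6.000^0.5) = 3.492/0.6957 = 5.02.
Since the desired path is higher order in A, keeping C_A high (PFR or concentrated feed) favours P.

5.02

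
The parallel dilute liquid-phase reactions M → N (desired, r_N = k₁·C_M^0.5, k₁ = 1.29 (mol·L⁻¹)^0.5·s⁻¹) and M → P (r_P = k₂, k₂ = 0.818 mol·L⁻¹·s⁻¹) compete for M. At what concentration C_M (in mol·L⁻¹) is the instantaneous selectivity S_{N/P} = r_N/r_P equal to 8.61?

S_{N/P} = (k₁/k₂)·C_M^0.5 ⇒ C_M = (S·k₂/k₁)^(2).
= (8.61×0.818/1.29)^(2) = (5.460)^(2) = 29.8 mol·L⁻¹.

29.8 mol·L⁻¹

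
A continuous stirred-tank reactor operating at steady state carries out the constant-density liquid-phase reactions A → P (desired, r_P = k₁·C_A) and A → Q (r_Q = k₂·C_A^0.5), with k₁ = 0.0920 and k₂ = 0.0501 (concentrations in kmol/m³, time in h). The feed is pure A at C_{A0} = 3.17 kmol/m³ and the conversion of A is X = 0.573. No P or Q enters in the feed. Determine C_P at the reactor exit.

Exit C_A = C_{A0}(1−X) = 3.17×0.427 = 1.354 kmol/m³.
In a CSTR the entire volume is at exit conditions, so r_P = 0.0920×1.354 = 0.1245 and r_Q = 0.0501×1.354^0.5 = 0.05829.
Fraction of consumed A going to P: r_P/(r_P+r_Q) = 0.6812.
C_P = 0.6812·C_{A0}·X = 0.6812×3.17×0.573 = 1.24 kmol/m³.

1.24 kmol/m³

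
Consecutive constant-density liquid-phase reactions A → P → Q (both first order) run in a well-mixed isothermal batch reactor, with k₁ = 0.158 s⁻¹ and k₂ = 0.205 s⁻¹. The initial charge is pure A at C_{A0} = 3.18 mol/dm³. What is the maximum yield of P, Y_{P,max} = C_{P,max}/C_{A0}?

0.321

At the optimum, C_{P,max}/C_{A0} = (k₁/k₂)^[k₂/(k₂−k₁)].
= (0.158/0.205)^(0.205/(0.205−0.158)) = (0.7707)^(4.362) = 0.3211.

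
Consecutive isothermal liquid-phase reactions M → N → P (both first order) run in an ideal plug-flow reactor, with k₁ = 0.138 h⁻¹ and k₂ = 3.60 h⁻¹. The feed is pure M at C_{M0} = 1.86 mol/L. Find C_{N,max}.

0.0626 mol/L

At the optimum, C_{N,max}/C_{M0} = (k₁/k₂)^[k₂/(k₂−k₁)].
= (0.138/3.60)^(3.60/(3.60−0.138)) = (0.03833)^(1.040) = 0.03366.
C_{N,max} = 0.03366×1.86 = 0.0626 mol/L.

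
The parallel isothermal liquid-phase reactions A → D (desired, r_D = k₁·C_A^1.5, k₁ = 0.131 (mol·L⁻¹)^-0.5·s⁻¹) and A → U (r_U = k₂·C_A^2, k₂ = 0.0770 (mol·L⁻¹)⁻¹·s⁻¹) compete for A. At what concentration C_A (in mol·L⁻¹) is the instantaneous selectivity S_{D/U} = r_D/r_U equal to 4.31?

0.156 mol·L⁻¹

S_{D/U} = (k₁/k₂)·C_A^-0.5 ⇒ C_A = (S·k₂/k₁)^(-2).
= (4.31×0.0770/0.131)^(-2) = (2.533)^(-2) = 0.156 mol·L⁻¹.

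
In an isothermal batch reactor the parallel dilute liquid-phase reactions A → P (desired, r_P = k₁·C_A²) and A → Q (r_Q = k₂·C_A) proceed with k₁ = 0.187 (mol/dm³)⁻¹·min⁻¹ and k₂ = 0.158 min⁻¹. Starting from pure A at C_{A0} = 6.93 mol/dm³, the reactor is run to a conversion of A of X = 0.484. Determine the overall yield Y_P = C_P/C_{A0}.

C_A = C_{A0}(1−X) = 3.576 mol/dm³.
Along a PFR/batch, dC_Q/dC_A = −r_Q/(r_P+r_Q) = −k₂/(k₂+k₁·C_A).
Integrating from C_{A0} to C_A: C_Q = (0.158/0.187)·ln[(0.158+0.187·6.93)/(0.158+0.187·3.58)] = 0.8449·ln(1.454/0.8267) = 0.4770 mol/dm³.
Then C_P = (C_{A0}−C_A) − C_Q = 3.354 − 0.4770 = 2.877 mol/dm³.
Y_P = C_P/C_{A0} = 2.877/6.93 = 0.415.

0.415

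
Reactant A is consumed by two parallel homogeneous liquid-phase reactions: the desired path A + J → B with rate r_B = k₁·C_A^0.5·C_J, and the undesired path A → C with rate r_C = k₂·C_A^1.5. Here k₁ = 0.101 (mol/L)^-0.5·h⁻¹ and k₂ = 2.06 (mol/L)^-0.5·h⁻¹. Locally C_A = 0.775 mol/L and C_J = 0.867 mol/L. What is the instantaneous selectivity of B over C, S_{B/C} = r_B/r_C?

0.0548

S_{B/C} = r_B/r_C = (k₁·C_A^0.5·C_J)/(k₂·C_A^1.5) = (k₁/k₂)·C_A⁻¹·C_J.
= (0.101×0.7750^0.5×0.8670) / (2.06×0.7750^1.5) = 0.07709/1.405 = 0.0548.
The undesired path is higher order in A, so low C_A (CSTR or dilute feed) favours B.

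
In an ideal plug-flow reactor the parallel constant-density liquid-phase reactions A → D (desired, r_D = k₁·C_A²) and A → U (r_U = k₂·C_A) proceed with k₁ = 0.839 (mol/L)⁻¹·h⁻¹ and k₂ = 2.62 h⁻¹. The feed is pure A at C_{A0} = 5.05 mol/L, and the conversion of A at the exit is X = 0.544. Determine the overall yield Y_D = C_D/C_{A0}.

0.291

C_A = C_{A0}(1−X) = 2.303 mol/L.
Along a PFR/batch, dC_U/dC_A = −r_U/(r_D+r_U) = −k₂/(k₂+k₁·C_A).
Integrating from C_{A0} to C_A: C_U = (2.62/0.839)·ln[(2.62+0.839·5.05)/(2.62+0.839·2.30)] = 3.123·ln(6.857/4.552) = 1.279 mol/L.
Then C_D = (C_{A0}−C_A) − C_U = 2.747 − 1.279 = 1.468 mol/L.
Y_D = C_D/C_{A0} = 1.468/5.05 = 0.291.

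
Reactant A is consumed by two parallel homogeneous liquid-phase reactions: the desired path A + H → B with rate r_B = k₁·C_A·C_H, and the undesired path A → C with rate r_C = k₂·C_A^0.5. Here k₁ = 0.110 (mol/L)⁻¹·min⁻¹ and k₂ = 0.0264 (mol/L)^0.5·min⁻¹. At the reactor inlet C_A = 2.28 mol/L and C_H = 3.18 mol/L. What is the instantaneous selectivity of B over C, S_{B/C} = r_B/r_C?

20.0

S_{B/C} = r_B/r_C = (k₁·C_A·C_H)/(k₂·C_A^0.5) = (k₁/k₂)·C_A^0.5·C_H.
= (0.110×2.280×3.180) / (0.0264×2.280^0.5) = 0.7975/0.03986 = 20.0.
Since the desired path is higher order in A, keeping C_A high (PFR or concentrated feed) favours B.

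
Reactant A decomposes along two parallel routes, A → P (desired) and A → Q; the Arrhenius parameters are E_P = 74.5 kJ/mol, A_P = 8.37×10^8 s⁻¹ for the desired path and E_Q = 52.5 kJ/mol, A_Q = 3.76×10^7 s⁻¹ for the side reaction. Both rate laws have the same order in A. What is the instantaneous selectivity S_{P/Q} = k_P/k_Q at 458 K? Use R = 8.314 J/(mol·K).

0.0689

k_P/k_Q = (A_P/A_Q)·exp[−(E_P−E_Q)/(RT)] = (A_P/A_Q)·exp[(E_Q−E_P)/(RT)].
(E_Q−E_P)/(RT) = (52.5−74.5)×10³/(8.314×458) = -22000/3808 = -5.778.
k_P/k_Q = (8.37×10^8/3.76×10^7)·exp(-5.778) = 22.26 × 0.003096 = 0.0689.
Since E_P > E_Q, raising the temperature improves selectivity toward P.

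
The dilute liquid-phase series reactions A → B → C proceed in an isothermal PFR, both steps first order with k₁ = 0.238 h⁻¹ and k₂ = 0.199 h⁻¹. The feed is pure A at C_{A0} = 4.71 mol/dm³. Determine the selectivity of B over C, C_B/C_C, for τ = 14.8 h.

The intermediate concentration in a first-order A→B→C sequence is C_B = k₁C_{A0}(e^(−k₁τ) − e^(−k₂τ))/(k₂−k₁).
e^(−k₁τ) = e^(−0.238×14.8) = e^(−3.522) = 0.02953; e^(−k₂τ) = e^(−2.945) = 0.05259.
C_B = 0.238×4.71/(0.199−0.238) × (0.02953−0.05259) = (-28.74)×(-0.02306) = 0.6629 mol/dm³.
C_A = C_{A0}e^(−k₁τ) = 0.1391 mol/dm³, so C_C = C_{A0}−C_A−C_B = 3.908 mol/dm³; C_B/C_C = 0.170.

0.170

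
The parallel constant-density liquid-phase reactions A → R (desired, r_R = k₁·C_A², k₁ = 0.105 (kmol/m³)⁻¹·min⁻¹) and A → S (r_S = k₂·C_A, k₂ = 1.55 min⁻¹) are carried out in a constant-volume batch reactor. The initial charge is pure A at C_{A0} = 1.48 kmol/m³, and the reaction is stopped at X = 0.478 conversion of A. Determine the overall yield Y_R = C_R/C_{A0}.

0.0338

C_A = C_{A0}(1−X) = 0.7726 kmol/m³.
Along a PFR/batch, dC_S/dC_A = −r_S/(r_R+r_S) = −k₂/(k₂+k₁·C_A).
Integrating from C_{A0} to C_A: C_S = (1.55/0.105)·ln[(1.55+0.105·1.48)/(1.55+0.105·0.773)] = 14.76·ln(1.705/1.631) = 0.6574 kmol/m³.
Then C_R = (C_{A0}−C_A) − C_S = 0.7074 − 0.6574 = 0.05004 kmol/m³.
Y_R = C_R/C_{A0} = 0.05004/1.48 = 0.0338.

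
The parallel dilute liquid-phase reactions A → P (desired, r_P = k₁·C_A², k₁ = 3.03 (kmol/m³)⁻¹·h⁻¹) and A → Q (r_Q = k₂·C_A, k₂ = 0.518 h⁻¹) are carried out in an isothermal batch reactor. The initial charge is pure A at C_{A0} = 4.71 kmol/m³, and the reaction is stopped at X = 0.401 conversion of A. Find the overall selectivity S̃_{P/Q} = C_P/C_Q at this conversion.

21.6

C_A = C_{A0}(1−X) = 2.821 kmol/m³.
Along a PFR/batch, dC_Q/dC_A = −r_Q/(r_P+r_Q) = −k₂/(k₂+k₁·C_A).
Integrating from C_{A0} to C_A: C_Q = (0.518/3.03)·ln[(0.518+3.03·4.71)/(0.518+3.03·2.82)] = 0.1710·ln(14.79/9.067) = 0.08365 kmol/m³.
Then C_P = (C_{A0}−C_A) − C_Q = 1.889 − 0.08365 = 1.805 kmol/m³.
S̃_{P/Q} = C_P/C_Q = 1.805/0.08365 = 21.6.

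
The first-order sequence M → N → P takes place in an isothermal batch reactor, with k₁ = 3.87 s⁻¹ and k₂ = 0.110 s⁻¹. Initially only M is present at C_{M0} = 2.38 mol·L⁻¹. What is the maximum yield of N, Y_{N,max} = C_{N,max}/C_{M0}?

For a first-order series the maximum intermediate yield is C_{N,max}/C_{M0} = (k₁/k₂)^[k₂/(k₂−k₁)].
= (3.87/0.110)^(0.110/(0.110−3.87)) = (35.18)^(-0.02926) = 0.9011.

0.901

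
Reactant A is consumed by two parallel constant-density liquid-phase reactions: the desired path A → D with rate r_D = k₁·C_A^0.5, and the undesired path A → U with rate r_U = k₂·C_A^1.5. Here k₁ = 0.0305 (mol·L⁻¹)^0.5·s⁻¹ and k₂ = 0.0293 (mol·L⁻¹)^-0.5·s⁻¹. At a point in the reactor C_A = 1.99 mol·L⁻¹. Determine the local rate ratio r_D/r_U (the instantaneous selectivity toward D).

S_{D/U} = r_D/r_U = (k₁·C_A^0.5)/(k₂·C_A^1.5) = (k₁/k₂)·C_A⁻¹.
= (0.0305×1.990^0.5) / (0.0293×1.990^1.5) = 0.04303/0.08225 = 0.523.

0.523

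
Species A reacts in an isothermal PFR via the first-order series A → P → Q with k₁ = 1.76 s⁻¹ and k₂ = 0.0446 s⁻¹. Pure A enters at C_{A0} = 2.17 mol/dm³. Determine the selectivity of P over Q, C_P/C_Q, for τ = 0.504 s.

77.3

Solving the coupled first-order balances gives C_P(τ) = [k₁/(k₂−k₁)]·C_{A0}·(e^(−k₁τ) − e^(−k₂τ)).
e^(−k₁τ) = e^(−1.76×0.504) = e^(−0.8870) = 0.4119; e^(−k₂τ) = e^(−0.02248) = 0.9778.
C_P = 1.76×2.17/(0.0446−1.76) × (0.4119−0.9778) = (-2.226)×(-0.5659) = 1.260 mol/dm³.
C_A = C_{A0}e^(−k₁τ) = 0.8938 mol/dm³, so C_Q = C_{A0}−C_A−C_P = 0.01631 mol/dm³; C_P/C_Q = 77.3.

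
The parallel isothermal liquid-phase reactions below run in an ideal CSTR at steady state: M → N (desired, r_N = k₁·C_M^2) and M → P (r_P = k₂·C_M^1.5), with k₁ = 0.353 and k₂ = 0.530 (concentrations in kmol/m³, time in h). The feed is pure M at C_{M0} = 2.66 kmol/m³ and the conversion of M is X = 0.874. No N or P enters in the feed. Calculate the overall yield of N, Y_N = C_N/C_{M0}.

Exit C_M = C_{M0}(1−X) = 2.66×0.126 = 0.3352 kmol/m³.
In a CSTR the entire volume is at exit conditions, so r_N = 0.353×0.3352^2 = 0.03965 and r_P = 0.530×0.3352^1.5 = 0.1028.
Fraction of consumed M going to N: r_N/(r_N+r_P) = 0.2783.
C_N = 0.2783·C_{M0}·X = 0.2783×2.66×0.874 = 0.647 kmol/m³; Y_N = C_N/C_{M0} = 0.243.

0.243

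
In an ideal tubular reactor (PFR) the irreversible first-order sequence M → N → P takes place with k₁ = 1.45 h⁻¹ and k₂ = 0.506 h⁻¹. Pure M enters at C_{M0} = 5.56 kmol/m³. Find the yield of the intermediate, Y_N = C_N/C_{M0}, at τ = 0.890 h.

The intermediate concentration in a first-order A→B→C sequence is C_N = k₁C_{M0}(e^(−k₁τ) − e^(−k₂τ))/(k₂−k₁).
e^(−k₁τ) = e^(−1.45×0.890) = e^(−1.290) = 0.2751; e^(−k₂τ) = e^(−0.4503) = 0.6374.
C_N = 1.45×5.56/(0.506−1.45) × (0.2751−0.6374) = (-8.540)×(-0.3623) = 3.094 kmol/m³.
Y_N = C_N/C_{M0} = 3.094/5.56 = 0.556.

0.556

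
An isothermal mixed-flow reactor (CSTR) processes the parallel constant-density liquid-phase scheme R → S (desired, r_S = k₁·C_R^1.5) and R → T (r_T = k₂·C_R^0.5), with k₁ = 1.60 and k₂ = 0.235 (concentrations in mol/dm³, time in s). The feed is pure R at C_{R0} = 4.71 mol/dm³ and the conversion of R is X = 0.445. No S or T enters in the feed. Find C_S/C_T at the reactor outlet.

17.8

Exit C_R = C_{R0}(1−X) = 4.71×0.555 = 2.614 mol/dm³.
In a CSTR the entire volume is at exit conditions, so r_S = 1.60×2.614^1.5 = 6.762 and r_T = 0.235×2.614^0.5 = 0.3799.
Overall selectivity = C_S/C_T = r_Sτ/(r_Tτ) = r_S/r_T = 17.8.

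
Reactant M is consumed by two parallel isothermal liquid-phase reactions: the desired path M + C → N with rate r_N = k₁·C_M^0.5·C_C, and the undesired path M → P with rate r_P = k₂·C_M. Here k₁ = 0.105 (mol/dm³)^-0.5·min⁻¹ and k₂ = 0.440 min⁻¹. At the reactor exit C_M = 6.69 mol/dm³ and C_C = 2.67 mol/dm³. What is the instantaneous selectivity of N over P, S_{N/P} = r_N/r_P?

S_{N/P} = r_N/r_P = (k₁·C_M^0.5·C_C)/(k₂·C_M) = (k₁/k₂)·C_M^-0.5·C_C.
= (0.105×6.690^0.5×2.670) / (0.440×6.690) = 0.7251/2.944 = 0.246.

0.246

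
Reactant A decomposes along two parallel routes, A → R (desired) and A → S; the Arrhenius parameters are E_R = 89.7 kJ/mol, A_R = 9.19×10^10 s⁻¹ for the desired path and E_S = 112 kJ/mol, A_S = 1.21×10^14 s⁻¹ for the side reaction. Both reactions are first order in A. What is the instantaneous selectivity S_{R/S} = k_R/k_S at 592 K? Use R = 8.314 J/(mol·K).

k_R/k_S = (A_R/A_S)·exp[−(E_R−E_S)/(RT)] = (A_R/A_S)·exp[(E_S−E_R)/(RT)].
(E_S−E_R)/(RT) = (112−89.7)×10³/(8.314×592) = 22300/4922 = 4.531.
k_R/k_S = (9.19×10^10/1.21×10^14)·exp(4.531) = 7.595×10^-4 × 92.83 = 0.0705.

0.0705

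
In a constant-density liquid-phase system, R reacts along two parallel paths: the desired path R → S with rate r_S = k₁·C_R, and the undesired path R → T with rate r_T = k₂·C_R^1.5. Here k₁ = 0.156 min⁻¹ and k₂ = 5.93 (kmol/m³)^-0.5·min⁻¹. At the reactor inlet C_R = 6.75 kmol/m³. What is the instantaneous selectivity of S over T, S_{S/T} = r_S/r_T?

0.0101

S_{S/T} = r_S/r_T = (k₁·C_R)/(k₂·C_R^1.5) = (k₁/k₂)·C_R^-0.5.
= (0.156×6.750) / (5.93×6.750^1.5) = 1.053/104.0 = 0.0101.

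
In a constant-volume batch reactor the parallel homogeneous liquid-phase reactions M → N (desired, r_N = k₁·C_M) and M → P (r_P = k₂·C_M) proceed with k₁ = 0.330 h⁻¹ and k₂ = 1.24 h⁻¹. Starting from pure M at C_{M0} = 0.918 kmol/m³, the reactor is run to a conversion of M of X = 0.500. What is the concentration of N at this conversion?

C_M = C_{M0}(1−X) = 0.4590 kmol/m³.
Both paths are first order in M, so the instantaneous fraction to N is constant: dC_N/d(−C_M) = k₁/(k₁+k₂) = 0.2102.
C_N = 0.2102·(C_{M0}−C_M) = 0.2102×0.4590 = 0.0965 kmol/m³.

0.0965 kmol/m³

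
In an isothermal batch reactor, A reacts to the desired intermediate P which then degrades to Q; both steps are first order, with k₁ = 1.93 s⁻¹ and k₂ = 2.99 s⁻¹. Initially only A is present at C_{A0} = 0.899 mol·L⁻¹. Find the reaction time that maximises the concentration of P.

Setting dC_P/dt = 0 gives t_opt = ln(k₂/k₁)/(k₂−k₁).
= ln(2.99/1.93)/(2.99−1.93) = ln(1.549)/1.060 = 0.4378/1.060 = 0.413 s.

0.413 s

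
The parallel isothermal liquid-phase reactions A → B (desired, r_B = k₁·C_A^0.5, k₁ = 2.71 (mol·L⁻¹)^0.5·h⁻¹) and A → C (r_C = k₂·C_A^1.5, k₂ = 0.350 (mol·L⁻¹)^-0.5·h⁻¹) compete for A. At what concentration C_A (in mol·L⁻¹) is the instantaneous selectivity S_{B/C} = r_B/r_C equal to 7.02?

S_{B/C} = (k₁/k₂)·C_A⁻¹ ⇒ C_A = (S·k₂/k₁)^(-1).
= (7.02×0.350/2.71)^(-1) = (0.9066)^(-1) = 1.10 mol·L⁻¹.

1.10 mol·L⁻¹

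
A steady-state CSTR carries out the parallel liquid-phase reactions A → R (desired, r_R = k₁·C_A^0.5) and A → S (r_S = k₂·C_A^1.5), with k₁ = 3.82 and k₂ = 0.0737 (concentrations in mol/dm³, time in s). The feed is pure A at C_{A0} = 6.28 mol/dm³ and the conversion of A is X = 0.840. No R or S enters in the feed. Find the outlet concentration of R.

Exit C_A = C_{A0}(1−X) = 6.28×0.160 = 1.005 mol/dm³.
Rates in a CSTR are evaluated at the outlet concentration: r_R = 3.82×1.005^0.5 = 3.829, r_S = 0.0737×1.005^1.5 = 0.07423.
Fraction of consumed A going to R: r_R/(r_R+r_S) = 0.9810.
C_R = 0.9810·C_{A0}·X = 0.9810×6.28×0.840 = 5.17 mol/dm³.

5.17 mol/dm³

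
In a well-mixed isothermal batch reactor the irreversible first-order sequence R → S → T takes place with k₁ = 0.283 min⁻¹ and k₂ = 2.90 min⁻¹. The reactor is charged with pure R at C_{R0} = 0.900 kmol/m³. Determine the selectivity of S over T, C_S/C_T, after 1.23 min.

For first-order series with pure R initially, C_S(t) = k₁C_{R0}/(k₂−k₁)·(e^(−k₁t) − e^(−k₂t)).
e^(−k₁t) = e^(−0.283×1.23) = e^(−0.3481) = 0.7060; e^(−k₂t) = e^(−3.567) = 0.02824.
C_S = 0.283×0.900/(2.90−0.283) × (0.7060−0.02824) = 0.09733×0.6778 = 0.06597 kmol/m³.
C_R = C_{R0}e^(−k₁t) = 0.6354 kmol/m³, so C_T = C_{R0}−C_R−C_S = 0.1986 kmol/m³; C_S/C_T = 0.332.

0.332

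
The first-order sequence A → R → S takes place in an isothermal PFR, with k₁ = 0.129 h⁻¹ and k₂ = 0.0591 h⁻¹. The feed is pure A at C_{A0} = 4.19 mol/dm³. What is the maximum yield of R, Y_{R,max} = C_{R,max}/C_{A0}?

Evaluating C_R at τ_opt = ln(k₂/k₁)/(k₂−k₁) gives C_{R,max}/C_{A0} = (k₁/k₂)^[k₂/(k₂−k₁)].
= (0.129/0.0591)^(0.0591/(0.0591−0.129)) = (2.183)^(-0.8455) = 0.5169.

0.517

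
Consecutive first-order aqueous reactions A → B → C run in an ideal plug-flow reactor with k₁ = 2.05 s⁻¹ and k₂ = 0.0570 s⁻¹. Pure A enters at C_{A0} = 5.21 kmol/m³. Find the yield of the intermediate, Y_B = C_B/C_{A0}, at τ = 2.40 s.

0.890

The intermediate concentration in a first-order A→B→C sequence is C_B = k₁C_{A0}(e^(−k₁τ) − e^(−k₂τ))/(k₂−k₁).
e^(−k₁τ) = e^(−2.05×2.40) = e^(−4.920) = 0.007299; e^(−k₂τ) = e^(−0.1368) = 0.8721.
C_B = 2.05×5.21/(0.0570−2.05) × (0.007299−0.8721) = (-5.359)×(-0.8648) = 4.635 kmol/m³.
Y_B = C_B/C_{A0} = 4.635/5.21 = 0.890.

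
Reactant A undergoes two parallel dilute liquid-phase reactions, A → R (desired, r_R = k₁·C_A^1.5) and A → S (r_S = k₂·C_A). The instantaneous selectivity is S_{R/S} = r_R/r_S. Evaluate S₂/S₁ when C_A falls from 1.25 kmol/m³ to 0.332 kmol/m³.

0.515

S_{R/S} = (k₁/k₂)·C_A^0.5, so S₂/S₁ = (C_{A,2}/C_{A,1})^0.5.
= (0.332/1.25)^0.5 = (0.2656)^0.5 = 0.515.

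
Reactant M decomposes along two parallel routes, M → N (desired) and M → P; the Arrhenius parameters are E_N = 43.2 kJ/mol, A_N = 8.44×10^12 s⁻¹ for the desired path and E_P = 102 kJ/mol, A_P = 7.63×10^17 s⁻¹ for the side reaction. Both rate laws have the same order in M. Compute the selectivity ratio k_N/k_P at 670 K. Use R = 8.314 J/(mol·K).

k_N/k_P = (A_N/A_P)·exp[−(E_N−E_P)/(RT)] = (A_N/A_P)·exp[(E_P−E_N)/(RT)].
(E_P−E_N)/(RT) = (102−43.2)×10³/(8.314×670) = 58800/5570 = 10.56.
k_N/k_P = (8.44×10^12/7.63×10^17)·exp(10.56) = 1.106×10^-5 × 38401 = 0.425.
Since E_N < E_P, lowering the temperature improves selectivity toward N.

0.425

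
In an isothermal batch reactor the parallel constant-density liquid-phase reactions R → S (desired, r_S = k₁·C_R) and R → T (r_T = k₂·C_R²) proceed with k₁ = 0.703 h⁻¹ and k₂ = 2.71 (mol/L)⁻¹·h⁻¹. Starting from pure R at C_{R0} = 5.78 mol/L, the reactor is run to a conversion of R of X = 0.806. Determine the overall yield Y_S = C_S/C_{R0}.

0.0662

C_R = C_{R0}(1−X) = 1.121 mol/L.
Along a PFR/batch, dC_S/dC_R = −r_S/(r_S+r_T) = −k₁/(k₁+k₂·C_R).
Integrating from C_{R0} to C_R: C_S = (0.703/2.71)·ln[(0.703+2.71·5.78)/(0.703+2.71·1.12)] = 0.2594·ln(16.37/3.742) = 0.3828 mol/L.
Y_S = C_S/C_{R0} = 0.3828/5.78 = 0.0662.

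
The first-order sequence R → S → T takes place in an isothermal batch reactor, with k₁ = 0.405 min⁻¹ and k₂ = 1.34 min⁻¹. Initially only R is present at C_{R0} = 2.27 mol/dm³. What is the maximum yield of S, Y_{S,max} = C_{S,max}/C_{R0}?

0.180

At the optimum, C_{S,max}/C_{R0} = (k₁/k₂)^[k₂/(k₂−k₁)].
= (0.405/1.34)^(1.34/(1.34−0.405)) = (0.3022)^(1.433) = 0.1800.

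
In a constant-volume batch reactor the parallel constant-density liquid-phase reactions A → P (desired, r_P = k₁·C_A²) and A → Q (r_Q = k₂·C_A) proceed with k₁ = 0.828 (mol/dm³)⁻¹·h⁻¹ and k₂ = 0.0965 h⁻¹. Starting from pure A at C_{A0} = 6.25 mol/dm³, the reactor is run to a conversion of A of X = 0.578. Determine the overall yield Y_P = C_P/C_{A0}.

C_A = C_{A0}(1−X) = 2.638 mol/dm³.
Along a PFR/batch, dC_Q/dC_A = −r_Q/(r_P+r_Q) = −k₂/(k₂+k₁·C_A).
Integrating from C_{A0} to C_A: C_Q = (0.0965/0.828)·ln[(0.0965+0.828·6.25)/(0.0965+0.828·2.64)] = 0.1165·ln(5.271/2.280) = 0.09766 mol/dm³.
Then C_P = (C_{A0}−C_A) − C_Q = 3.612 − 0.09766 = 3.515 mol/dm³.
Y_P = C_P/C_{A0} = 3.515/6.25 = 0.562.

0.562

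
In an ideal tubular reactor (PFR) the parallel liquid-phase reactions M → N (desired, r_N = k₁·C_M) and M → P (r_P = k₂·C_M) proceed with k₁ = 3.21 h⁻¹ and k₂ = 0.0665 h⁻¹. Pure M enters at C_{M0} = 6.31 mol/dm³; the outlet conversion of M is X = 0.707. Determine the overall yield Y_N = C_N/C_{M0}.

C_M = C_{M0}(1−X) = 1.849 mol/dm³.
Both paths are first order in M, so the instantaneous fraction to N is constant: dC_N/d(−C_M) = k₁/(k₁+k₂) = 0.9797.
C_N = 0.9797·(C_{M0}−C_M) = 0.9797×4.461 = 4.37 mol/dm³.
Y_N = C_N/C_{M0} = 4.371/6.31 = 0.693.

0.693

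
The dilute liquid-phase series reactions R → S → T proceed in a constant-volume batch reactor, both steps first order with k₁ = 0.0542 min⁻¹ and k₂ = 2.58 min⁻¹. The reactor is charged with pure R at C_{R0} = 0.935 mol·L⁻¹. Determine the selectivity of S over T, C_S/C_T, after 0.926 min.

0.604

The intermediate concentration in a first-order A→B→C sequence is C_S = k₁C_{R0}(e^(−k₁t) − e^(−k₂t))/(k₂−k₁).
e^(−k₁t) = e^(−0.0542×0.926) = e^(−0.05019) = 0.9510; e^(−k₂t) = e^(−2.389) = 0.09171.
C_S = 0.0542×0.935/(2.58−0.0542) × (0.9510−0.09171) = 0.02006×0.8593 = 0.01724 mol·L⁻¹.
C_R = C_{R0}e^(−k₁t) = 0.8892 mol·L⁻¹, so C_T = C_{R0}−C_R−C_S = 0.02853 mol·L⁻¹; C_S/C_T = 0.604.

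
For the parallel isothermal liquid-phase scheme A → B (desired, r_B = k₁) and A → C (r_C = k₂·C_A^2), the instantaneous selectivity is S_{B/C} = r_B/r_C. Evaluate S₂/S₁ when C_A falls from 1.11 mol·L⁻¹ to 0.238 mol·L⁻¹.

21.8

S_{B/C} = (k₁/k₂)·C_A^-2, so S₂/S₁ = (C_{A,2}/C_{A,1})^-2.
= (0.238/1.11)^(-2) = (0.2144)^(-2) = 21.8.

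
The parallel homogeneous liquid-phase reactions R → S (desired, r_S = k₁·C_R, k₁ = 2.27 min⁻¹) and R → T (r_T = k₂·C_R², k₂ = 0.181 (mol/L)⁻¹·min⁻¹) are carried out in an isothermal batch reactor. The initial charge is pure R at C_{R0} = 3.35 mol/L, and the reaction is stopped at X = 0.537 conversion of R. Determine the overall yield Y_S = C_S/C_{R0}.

C_R = C_{R0}(1−X) = 1.551 mol/L.
Along a PFR/batch, dC_S/dC_R = −r_S/(r_S+r_T) = −k₁/(k₁+k₂·C_R).
Integrating from C_{R0} to C_R: C_S = (2.27/0.181)·ln[(2.27+0.181·3.35)/(2.27+0.181·1.55)] = 12.54·ln(2.876/2.551) = 1.507 mol/L.
Y_S = C_S/C_{R0} = 1.507/3.35 = 0.450.

0.450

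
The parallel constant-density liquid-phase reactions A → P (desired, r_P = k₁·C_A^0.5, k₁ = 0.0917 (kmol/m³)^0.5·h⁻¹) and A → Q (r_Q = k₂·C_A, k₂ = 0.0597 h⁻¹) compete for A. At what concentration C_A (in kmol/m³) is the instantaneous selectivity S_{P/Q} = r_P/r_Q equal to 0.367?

17.5 kmol/m³

S_{P/Q} = (k₁/k₂)·C_A^-0.5 ⇒ C_A = (S·k₂/k₁)^(-2).
= (0.367×0.0597/0.0917)^(-2) = (0.2389)^(-2) = 17.5 kmol/m³.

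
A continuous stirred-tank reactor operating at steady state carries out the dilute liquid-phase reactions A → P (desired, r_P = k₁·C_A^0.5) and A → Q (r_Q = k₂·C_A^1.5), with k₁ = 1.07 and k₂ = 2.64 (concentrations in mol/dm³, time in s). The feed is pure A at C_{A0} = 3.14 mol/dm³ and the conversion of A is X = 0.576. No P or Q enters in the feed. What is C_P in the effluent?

Exit C_A = C_{A0}(1−X) = 3.14×0.424 = 1.331 mol/dm³.
A CSTR operates uniformly at the exit composition, giving r_P = 1.235 and r_Q = 4.056 (each k·C_A^n at C_A = 1.331).
Fraction of consumed A going to P: r_P/(r_P+r_Q) = 0.2334.
C_P = 0.2334·C_{A0}·X = 0.2334×3.14×0.576 = 0.422 mol/dm³.

0.422 mol/dm³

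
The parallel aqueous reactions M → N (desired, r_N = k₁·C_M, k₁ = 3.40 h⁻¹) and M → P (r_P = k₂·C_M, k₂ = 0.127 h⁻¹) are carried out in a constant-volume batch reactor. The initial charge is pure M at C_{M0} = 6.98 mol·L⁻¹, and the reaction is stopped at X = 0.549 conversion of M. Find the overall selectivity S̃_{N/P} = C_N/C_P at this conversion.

26.8

C_M = C_{M0}(1−X) = 3.148 mol·L⁻¹.
Both paths are first order in M, so the instantaneous fraction to N is constant: dC_N/d(−C_M) = k₁/(k₁+k₂) = 0.9640.
C_N = 0.9640·(C_{M0}−C_M) = 0.9640×3.832 = 3.69 mol·L⁻¹.
C_P = (C_{M0}−C_M)−C_N = 0.1380 mol·L⁻¹; S̃_{N/P} = 3.694/0.1380 = 26.8.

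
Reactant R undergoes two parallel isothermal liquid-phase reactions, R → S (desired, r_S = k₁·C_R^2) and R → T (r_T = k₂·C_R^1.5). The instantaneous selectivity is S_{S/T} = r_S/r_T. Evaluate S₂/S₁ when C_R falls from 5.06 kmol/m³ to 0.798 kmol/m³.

0.397

S_{S/T} = (k₁/k₂)·C_R^0.5, so S₂/S₁ = (C_{R,2}/C_{R,1})^0.5.
= (0.798/5.06)^0.5 = (0.1577)^0.5 = 0.397.
Selectivity toward S falls as C_R falls — high-concentration operation is favoured.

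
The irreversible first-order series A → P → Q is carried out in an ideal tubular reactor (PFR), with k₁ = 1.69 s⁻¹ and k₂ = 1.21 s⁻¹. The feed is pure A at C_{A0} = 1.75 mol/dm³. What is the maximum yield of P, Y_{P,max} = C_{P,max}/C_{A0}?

Evaluating C_P at τ_opt = ln(k₂/k₁)/(k₂−k₁) gives C_{P,max}/C_{A0} = (k₁/k₂)^[k₂/(k₂−k₁)].
= (1.69/1.21)^(1.21/(1.21−1.69)) = (1.397)^(-2.521) = 0.4307.

0.431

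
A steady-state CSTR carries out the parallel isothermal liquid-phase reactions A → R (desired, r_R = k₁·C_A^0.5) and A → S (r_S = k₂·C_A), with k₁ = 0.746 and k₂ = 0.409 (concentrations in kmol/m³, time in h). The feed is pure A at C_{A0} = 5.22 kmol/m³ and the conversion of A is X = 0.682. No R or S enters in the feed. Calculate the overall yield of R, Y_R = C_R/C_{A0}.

0.400

Exit C_A = C_{A0}(1−X) = 5.22×0.318 = 1.660 kmol/m³.
In a CSTR the entire volume is at exit conditions, so r_R = 0.746×1.660^0.5 = 0.9611 and r_S = 0.409×1.660 = 0.6789.
Fraction of consumed A going to R: r_R/(r_R+r_S) = 0.5860.
C_R = 0.5860·C_{A0}·X = 0.5860×5.22×0.682 = 2.09 kmol/m³; Y_R = C_R/C_{A0} = 0.400.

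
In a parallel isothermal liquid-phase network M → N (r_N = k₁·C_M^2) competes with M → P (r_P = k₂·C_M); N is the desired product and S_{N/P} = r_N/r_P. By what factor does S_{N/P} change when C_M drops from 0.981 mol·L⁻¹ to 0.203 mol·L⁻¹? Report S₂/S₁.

S_{N/P} = (k₁/k₂)·C_M, so S₂/S₁ = (C_{M,2}/C_{M,1}).
= 0.203/0.981 = 0.207.
Selectivity toward N falls as C_M falls — high-concentration operation is favoured.

0.207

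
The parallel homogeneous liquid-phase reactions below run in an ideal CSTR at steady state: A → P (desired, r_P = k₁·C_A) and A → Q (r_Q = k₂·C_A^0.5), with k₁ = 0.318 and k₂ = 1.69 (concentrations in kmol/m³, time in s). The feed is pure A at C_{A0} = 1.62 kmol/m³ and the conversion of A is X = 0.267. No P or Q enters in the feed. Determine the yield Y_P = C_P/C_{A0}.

0.0454

Exit C_A = C_{A0}(1−X) = 1.62×0.733 = 1.187 kmol/m³.
Rates in a CSTR are evaluated at the outlet concentration: r_P = 0.318×1.187 = 0.3776, r_Q = 1.69×1.187^0.5 = 1.842.
Fraction of consumed A going to P: r_P/(r_P+r_Q) = 0.1702.
C_P = 0.1702·C_{A0}·X = 0.1702×1.62×0.267 = 0.0736 kmol/m³; Y_P = C_P/C_{A0} = 0.0454.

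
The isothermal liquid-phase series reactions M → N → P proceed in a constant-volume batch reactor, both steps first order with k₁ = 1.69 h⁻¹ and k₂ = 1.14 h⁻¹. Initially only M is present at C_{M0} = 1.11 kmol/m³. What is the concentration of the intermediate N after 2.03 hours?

0.227 kmol/m³

Solving the coupled first-order balances gives C_N(t) = [k₁/(k₂−k₁)]·C_{M0}·(e^(−k₁t) − e^(−k₂t)).
e^(−k₁t) = e^(−1.69×2.03) = e^(−3.431) = 0.03236; e^(−k₂t) = e^(−2.314) = 0.09885.
C_N = 1.69×1.11/(1.14−1.69) × (0.03236−0.09885) = (-3.411)×(-0.06648) = 0.2267 kmol/m³.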